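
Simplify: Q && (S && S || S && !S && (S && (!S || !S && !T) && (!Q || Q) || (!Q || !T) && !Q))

Q && S

Q && (S && S || S && !S && (S && (!S || !S && !T) && (!Q || Q) || (!Q || !T) && !Q))
= Q && (S && S || S && !S && (S && (!S || !S && !T) || (!Q || !T) && !Q))   — complement / identity
= Q && (S && S || S && !S && (S && (!S || !S && !T) || !Q))   — absorption
= Q && (S && S || S && !S && (S && !S || !Q))   — absorption
= Q && (S && S || S && !S)   — absorption
= Q && S   — distribution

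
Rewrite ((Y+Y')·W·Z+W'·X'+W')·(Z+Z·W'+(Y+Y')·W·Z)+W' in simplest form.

((Y+Y')·W·Z+W'·X'+W')·(Z+Z·W'+(Y+Y')·W·Z)+W'
= (W'·X'+W')·(Z+Z·W')+(Y+Y')·W·Z+W'   [distribution]
= (W'·X'+W')·Z+(Y+Y')·W·Z+W'   [absorption]
= W'·Z+(Y+Y')·W·Z+W'   [absorption]
= W'·Z+W·Z+W'   [complement / identity]
= Z+W'   [distribution]

Z+W'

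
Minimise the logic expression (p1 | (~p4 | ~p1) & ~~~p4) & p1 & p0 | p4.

(p1 | (~p4 | ~p1) & ~~~p4) & p1 & p0 | p4
= (p1 | (~p4 | ~p1) & ~p4) & p1 & p0 | p4
= (p1 | ~p4) & p1 & p0 | p4
= p1 & p0 | p4

p1 & p0 | p4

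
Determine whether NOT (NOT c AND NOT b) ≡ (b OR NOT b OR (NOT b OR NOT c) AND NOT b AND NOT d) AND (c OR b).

E1: NOT (NOT c AND NOT b)
    = c OR b
E2: (b OR NOT b OR (NOT b OR NOT c) AND NOT b AND NOT d) AND (c OR b)
    = (b OR NOT b OR NOT b AND NOT d) AND (c OR b)
    = (b OR NOT b) AND (c OR b)
    = c OR b
Both reduce to c OR b, so they are equivalent.

Yes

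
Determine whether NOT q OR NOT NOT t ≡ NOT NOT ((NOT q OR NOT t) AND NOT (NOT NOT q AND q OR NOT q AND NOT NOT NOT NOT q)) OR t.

Yes

E1: NOT q OR NOT NOT t
    = NOT q OR t
E2: NOT NOT ((NOT q OR NOT t) AND NOT (NOT NOT q AND q OR NOT q AND NOT NOT NOT NOT q)) OR t
    = (NOT q OR NOT t) AND NOT (NOT NOT q AND q OR NOT q AND NOT NOT NOT NOT q) OR t
    = (NOT q OR NOT t) AND NOT (NOT NOT q AND q OR NOT q AND NOT NOT q) OR t
    = (NOT q OR NOT t) AND NOT NOT NOT q OR t
    = (NOT q OR NOT t) AND NOT q OR t
    = NOT q OR t
Both reduce to NOT q OR t, so they are equivalent.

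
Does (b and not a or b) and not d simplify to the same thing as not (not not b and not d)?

No

E1: (b and not a or b) and not d
    = b and not d
E2: not (not not b and not d)
    = not b or d
These differ: at a=1, b=0, d=1, E1 = 0 but E2 = 1.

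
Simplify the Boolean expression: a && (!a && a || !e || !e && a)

a && !e

a && (!a && a || !e || !e && a)
= a && (!e || !e && a)   [complement / identity]
= a && !e   [absorption]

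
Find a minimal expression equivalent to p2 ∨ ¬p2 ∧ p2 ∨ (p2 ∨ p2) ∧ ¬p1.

p2 ∨ ¬p2 ∧ p2 ∨ (p2 ∨ p2) ∧ ¬p1
= p2 ∨ ¬p2 ∧ p2 ∨ p2 ∧ ¬p1
= p2 ∨ p2 ∧ ¬p1
= p2

p2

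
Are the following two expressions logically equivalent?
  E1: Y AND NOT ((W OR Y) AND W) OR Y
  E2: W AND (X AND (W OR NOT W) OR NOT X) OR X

E1: Y AND NOT ((W OR Y) AND W) OR Y
    = Y AND NOT W OR Y   (absorption)
    = Y   (absorption)
E2: W AND (X AND (W OR NOT W) OR NOT X) OR X
    = W AND (X OR NOT X) OR X   (complement / identity)
    = W OR X   (complement / identity)
These differ: at W=0, X=0, Y=1, E1 = 1 but E2 = 0.

No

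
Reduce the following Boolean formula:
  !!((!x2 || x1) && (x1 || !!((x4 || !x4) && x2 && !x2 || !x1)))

!x2 || x1

!!((!x2 || x1) && (x1 || !!((x4 || !x4) && x2 && !x2 || !x1)))
= !!((!x2 || x1) && (x1 || !!(x2 && !x2 || !x1)))
= !!((!x2 || x1) && (x1 || !!!x1))
= !!((!x2 || x1) && (x1 || !x1))
= (!x2 || x1) && (x1 || !x1)
= !x2 || x1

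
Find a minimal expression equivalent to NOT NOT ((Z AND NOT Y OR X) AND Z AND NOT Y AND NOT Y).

Z AND NOT Y

NOT NOT ((Z AND NOT Y OR X) AND Z AND NOT Y AND NOT Y)
= (Z AND NOT Y OR X) AND Z AND NOT Y AND NOT Y   — double negation
= (Z AND NOT Y OR X) AND Z AND NOT Y   — idempotence
= Z AND NOT Y   — absorption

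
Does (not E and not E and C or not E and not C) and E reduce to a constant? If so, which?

yes, False

(not E and not E and C or not E and not C) and E
= (not E and C or not E and not C) and E   — idempotence
= not E and E   — distribution
= False   — complement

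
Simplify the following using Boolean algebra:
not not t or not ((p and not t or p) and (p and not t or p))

not not t or not ((p and not t or p) and (p and not t or p))
= not not t or not (p and not t or p)   — idempotence
= t or not (p and not t or p)   — double negation
= t or not p   — absorption

t or not p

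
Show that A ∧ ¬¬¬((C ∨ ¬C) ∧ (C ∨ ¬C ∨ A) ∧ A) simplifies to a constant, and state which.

False

A ∧ ¬¬¬((C ∨ ¬C) ∧ (C ∨ ¬C ∨ A) ∧ A)
= A ∧ ¬¬¬((C ∨ ¬C) ∧ A)   [absorption]
= A ∧ ¬¬¬A   [complement / identity]
= A ∧ ¬A   [double negation]
= False   [complement]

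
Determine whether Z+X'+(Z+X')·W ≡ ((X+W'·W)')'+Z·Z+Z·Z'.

No

E1: Z+X'+(Z+X')·W
    = Z+X'   (absorption)
E2: ((X+W'·W)')'+Z·Z+Z·Z'
    = (X')'+Z·Z+Z·Z'   (complement / identity)
    = X+Z·Z+Z·Z'   (double negation)
    = X+Z   (distribution)
These differ: at W=0, X=1, Z=0, E1 = 0 but E2 = 1.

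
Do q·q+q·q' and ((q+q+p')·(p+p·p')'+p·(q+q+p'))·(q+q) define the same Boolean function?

E1: q·q+q·q'
    = q   [distribution]
E2: ((q+q+p')·(p+p·p')'+p·(q+q+p'))·(q+q)
    = ((q+q+p')·p'+p·(q+q+p'))·(q+q)   [complement / identity]
    = (q+q+p')·(q+q)   [distribution]
    = q+q   [absorption]
    = q   [idempotence]
Both reduce to q, so they are equivalent.

Yes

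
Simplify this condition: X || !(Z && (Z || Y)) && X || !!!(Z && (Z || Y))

X || !(Z && (Z || Y)) && X || !!!(Z && (Z || Y))
= X || !(Z && (Z || Y)) && X || !(Z && (Z || Y))
= X || !(Z && (Z || Y))
= X || !Z

X || !Z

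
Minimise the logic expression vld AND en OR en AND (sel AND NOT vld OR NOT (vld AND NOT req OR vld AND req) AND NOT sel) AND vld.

vld AND en OR en AND (sel AND NOT vld OR NOT (vld AND NOT req OR vld AND req) AND NOT sel) AND vld
= vld AND en OR en AND (sel AND NOT vld OR NOT vld AND NOT sel) AND vld   — distribution
= vld AND en OR en AND NOT vld AND vld   — distribution
= (vld OR NOT vld AND vld) AND en   — distribution
= vld AND en   — complement / identity

vld AND en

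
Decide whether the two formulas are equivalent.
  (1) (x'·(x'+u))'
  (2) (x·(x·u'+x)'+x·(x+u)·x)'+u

No

E1: (x'·(x'+u))'
    = (x')'
    = x
E2: (x·(x·u'+x)'+x·(x+u)·x)'+u
    = (x·x'+x·(x+u)·x)'+u
    = (x·x'+x·x)'+u
    = x'+u
These differ: at u=0, x=0, E1 = 0 but E2 = 1.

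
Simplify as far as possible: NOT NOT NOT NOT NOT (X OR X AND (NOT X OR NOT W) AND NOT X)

NOT NOT NOT NOT NOT (X OR X AND (NOT X OR NOT W) AND NOT X)
= NOT NOT NOT NOT NOT (X OR X AND NOT X)   [absorption]
= NOT NOT NOT (X OR X AND NOT X)   [double negation]
= NOT NOT NOT X   [complement / identity]
= NOT X   [double negation]

NOT X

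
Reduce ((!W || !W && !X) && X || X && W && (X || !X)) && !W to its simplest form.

((!W || !W && !X) && X || X && W && (X || !X)) && !W
= (!W && X || X && W && (X || !X)) && !W   [absorption]
= (!W && X || X && W) && !W   [complement / identity]
= X && !W   [distribution]

X && !W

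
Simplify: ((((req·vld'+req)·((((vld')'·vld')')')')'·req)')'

((((req·vld'+req)·((((vld')'·vld')')')')'·req)')'
= ((((req·vld'+req)·((vld'+vld)')')'·req)')'   (De Morgan)
= ((req·vld'+req)·((vld'+vld)')')'·req   (double negation)
= (req·((vld'+vld)')')'·req   (absorption)
= (req·(vld'+vld))'·req   (double negation)
= req'·req   (complement / identity)
= 0   (complement)

0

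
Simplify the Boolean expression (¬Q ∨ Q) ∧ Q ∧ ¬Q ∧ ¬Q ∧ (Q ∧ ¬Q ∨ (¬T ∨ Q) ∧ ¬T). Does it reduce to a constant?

(¬Q ∨ Q) ∧ Q ∧ ¬Q ∧ ¬Q ∧ (Q ∧ ¬Q ∨ (¬T ∨ Q) ∧ ¬T)
= Q ∧ ¬Q ∧ ¬Q ∧ (Q ∧ ¬Q ∨ (¬T ∨ Q) ∧ ¬T)   [complement / identity]
= Q ∧ ¬Q ∧ ¬Q ∧ (Q ∧ ¬Q ∨ ¬T)   [absorption]
= Q ∧ ¬Q ∧ (Q ∧ ¬Q ∨ ¬T)   [idempotence]
= Q ∧ ¬Q   [absorption]
= False   [complement]

False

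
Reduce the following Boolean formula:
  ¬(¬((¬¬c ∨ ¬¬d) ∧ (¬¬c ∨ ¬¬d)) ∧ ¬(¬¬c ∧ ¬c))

¬(¬((¬¬c ∨ ¬¬d) ∧ (¬¬c ∨ ¬¬d)) ∧ ¬(¬¬c ∧ ¬c))
= ¬(¬((¬¬c ∨ ¬¬d) ∧ (¬¬c ∨ ¬¬d)) ∧ (¬c ∨ c))
= ¬¬((¬¬c ∨ ¬¬d) ∧ (¬¬c ∨ ¬¬d))
= ¬¬(¬¬c ∨ ¬¬d)
= ¬(¬c ∧ ¬d)
= c ∨ d

c ∨ d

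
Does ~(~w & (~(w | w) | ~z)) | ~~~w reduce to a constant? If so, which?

~(~w & (~(w | w) | ~z)) | ~~~w
= ~(~w & (~w | ~z)) | ~~~w   [idempotence]
= ~(~w & (~w | ~z)) | ~w   [double negation]
= ~~w | ~w   [absorption]
= w | ~w   [double negation]
= 1   [complement]

yes, True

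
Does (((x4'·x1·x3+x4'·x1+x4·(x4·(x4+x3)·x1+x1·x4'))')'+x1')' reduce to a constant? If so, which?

yes, False

(((x4'·x1·x3+x4'·x1+x4·(x4·(x4+x3)·x1+x1·x4'))')'+x1')'
= (((x4'·x1·x3+x4'·x1+x4·(x4·x1+x1·x4'))')'+x1')'   (absorption)
= (((x4'·x1+x4·(x4·x1+x1·x4'))')'+x1')'   (absorption)
= (x4'·x1+x4·(x4·x1+x1·x4'))'·x1   (De Morgan)
= (x4'·x1+x4·x1)'·x1   (distribution)
= x1'·x1   (distribution)
= 0   (complement)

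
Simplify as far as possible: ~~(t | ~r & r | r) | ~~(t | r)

~~(t | ~r & r | r) | ~~(t | r)
= ~~(t | r) | ~~(t | r)   — complement / identity
= ~~(t | r)   — idempotence
= t | r   — double negation

t | r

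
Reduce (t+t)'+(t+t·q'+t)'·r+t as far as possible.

(t+t)'+(t+t·q'+t)'·r+t
= (t+t)'+(t+t)'·r+t   — absorption
= (t+t)'+t   — absorption
= t'+t   — idempotence
= 1   — complement

1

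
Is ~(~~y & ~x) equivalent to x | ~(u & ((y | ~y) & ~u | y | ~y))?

No

E1: ~(~~y & ~x)
    = ~y | x
E2: x | ~(u & ((y | ~y) & ~u | y | ~y))
    = x | ~(u & (y | ~y))
    = x | ~u
These differ: at u=1, x=0, y=0, E1 = 1 but E2 = 0.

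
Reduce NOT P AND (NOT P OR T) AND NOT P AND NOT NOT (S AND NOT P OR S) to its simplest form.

NOT P AND (NOT P OR T) AND NOT P AND NOT NOT (S AND NOT P OR S)
= NOT P AND NOT P AND NOT NOT (S AND NOT P OR S)   [absorption]
= NOT P AND NOT P AND NOT NOT S   [absorption]
= NOT P AND NOT NOT S   [idempotence]
= NOT P AND S   [double negation]

NOT P AND S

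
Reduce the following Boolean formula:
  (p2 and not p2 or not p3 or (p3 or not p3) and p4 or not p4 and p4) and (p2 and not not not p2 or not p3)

not p3

(p2 and not p2 or not p3 or (p3 or not p3) and p4 or not p4 and p4) and (p2 and not not not p2 or not p3)
= (p2 and not p2 or not p3 or (p3 or not p3) and p4) and (p2 and not not not p2 or not p3)   [complement / identity]
= (p2 and not p2 or not p3 or (p3 or not p3) and p4) and (p2 and not p2 or not p3)   [double negation]
= (p2 and not p2 or not p3 or p4) and (p2 and not p2 or not p3)   [complement / identity]
= p2 and not p2 or not p3   [absorption]
= not p3   [complement / identity]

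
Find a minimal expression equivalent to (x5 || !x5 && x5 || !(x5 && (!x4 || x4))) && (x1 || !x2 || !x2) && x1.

x1

(x5 || !x5 && x5 || !(x5 && (!x4 || x4))) && (x1 || !x2 || !x2) && x1
= (x5 || !x5 && x5 || !x5) && (x1 || !x2 || !x2) && x1   [complement / identity]
= (x5 || !x5 && x5 || !x5) && (x1 || !x2) && x1   [idempotence]
= (x5 || !x5) && (x1 || !x2) && x1   [complement / identity]
= (x1 || !x2) && x1   [complement / identity]
= x1   [absorption]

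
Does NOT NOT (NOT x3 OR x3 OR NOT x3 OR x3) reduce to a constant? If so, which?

NOT NOT (NOT x3 OR x3 OR NOT x3 OR x3)
= NOT NOT (NOT x3 OR x3)   — idempotence
= NOT x3 OR x3   — double negation
= TRUE   — complement

yes, True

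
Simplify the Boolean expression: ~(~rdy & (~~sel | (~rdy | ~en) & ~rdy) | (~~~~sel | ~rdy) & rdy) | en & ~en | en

~(~rdy & (~~sel | (~rdy | ~en) & ~rdy) | (~~~~sel | ~rdy) & rdy) | en & ~en | en
= ~(~rdy & (~~sel | (~rdy | ~en) & ~rdy) | (~~sel | ~rdy) & rdy) | en & ~en | en   (double negation)
= ~(~rdy & (~~sel | ~rdy) | (~~sel | ~rdy) & rdy) | en & ~en | en   (absorption)
= ~(~rdy & (~~sel | ~rdy) | (~~sel | ~rdy) & rdy) | en   (complement / identity)
= ~(~~sel | ~rdy) | en   (distribution)
= ~sel & rdy | en   (De Morgan)

~sel & rdy | en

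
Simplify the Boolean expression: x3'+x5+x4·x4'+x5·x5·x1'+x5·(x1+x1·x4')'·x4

x3'+x5

x3'+x5+x4·x4'+x5·x5·x1'+x5·(x1+x1·x4')'·x4
= x3'+x5+x4·x4'+x5·x5·x1'+x5·x1'·x4   — absorption
= x3'+x5+x5·x5·x1'+x5·x1'·x4   — complement / identity
= x3'+x5+x5·x1'+x5·x1'·x4   — idempotence
= x3'+x5+x5·x1'   — absorption
= x3'+x5   — absorption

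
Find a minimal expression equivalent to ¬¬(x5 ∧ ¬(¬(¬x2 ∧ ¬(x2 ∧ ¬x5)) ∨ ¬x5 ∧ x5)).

x5 ∧ ¬x2

¬¬(x5 ∧ ¬(¬(¬x2 ∧ ¬(x2 ∧ ¬x5)) ∨ ¬x5 ∧ x5))
= ¬¬(x5 ∧ ¬¬(¬x2 ∧ ¬(x2 ∧ ¬x5)))
= ¬¬(x5 ∧ ¬(x2 ∨ x2 ∧ ¬x5))
= x5 ∧ ¬(x2 ∨ x2 ∧ ¬x5)
= x5 ∧ ¬x2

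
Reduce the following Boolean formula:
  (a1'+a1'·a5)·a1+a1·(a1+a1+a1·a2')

(a1'+a1'·a5)·a1+a1·(a1+a1+a1·a2')
= (a1'+a1'·a5)·a1+a1·(a1+a1)   [absorption]
= (a1'+a1'·a5)·a1+a1·a1   [idempotence]
= a1'·a1+a1·a1   [absorption]
= a1   [distribution]

a1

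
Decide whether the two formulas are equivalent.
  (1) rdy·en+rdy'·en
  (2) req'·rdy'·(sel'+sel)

E1: rdy·en+rdy'·en
    = en   [distribution]
E2: req'·rdy'·(sel'+sel)
    = req'·rdy'   [complement / identity]
These differ: at en=1, rdy=1, req=0, sel=0, E1 = 1 but E2 = 0.

No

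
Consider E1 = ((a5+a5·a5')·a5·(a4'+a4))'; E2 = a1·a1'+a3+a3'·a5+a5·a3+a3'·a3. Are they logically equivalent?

No

E1: ((a5+a5·a5')·a5·(a4'+a4))'
    = (a5·a5·(a4'+a4))'   [complement / identity]
    = (a5·a5)'   [complement / identity]
    = a5'   [idempotence]
E2: a1·a1'+a3+a3'·a5+a5·a3+a3'·a3
    = a3+a3'·a5+a5·a3+a3'·a3   [complement / identity]
    = a3+a5+a3'·a3   [distribution]
    = a3+a5   [complement / identity]
These differ: at a1=0, a3=0, a4=0, a5=0, E1 = 1 but E2 = 0.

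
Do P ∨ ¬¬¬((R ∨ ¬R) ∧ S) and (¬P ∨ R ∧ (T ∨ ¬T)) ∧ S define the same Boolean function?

No

E1: P ∨ ¬¬¬((R ∨ ¬R) ∧ S)
    = P ∨ ¬¬¬S   [complement / identity]
    = P ∨ ¬S   [double negation]
E2: (¬P ∨ R ∧ (T ∨ ¬T)) ∧ S
    = (¬P ∨ R) ∧ S   [complement / identity]
These differ: at P=1, R=0, S=0, T=0, E1 = 1 but E2 = 0.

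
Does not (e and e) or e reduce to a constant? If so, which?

not (e and e) or e
= not e or e   — idempotence
= True   — complement

yes, True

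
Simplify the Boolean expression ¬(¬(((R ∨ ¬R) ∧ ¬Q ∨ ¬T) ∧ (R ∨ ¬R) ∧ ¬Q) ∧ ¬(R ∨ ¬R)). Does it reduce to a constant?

¬(¬(((R ∨ ¬R) ∧ ¬Q ∨ ¬T) ∧ (R ∨ ¬R) ∧ ¬Q) ∧ ¬(R ∨ ¬R))
= ¬(¬((R ∨ ¬R) ∧ ¬Q) ∧ ¬(R ∨ ¬R))   [absorption]
= (R ∨ ¬R) ∧ ¬Q ∨ R ∨ ¬R   [De Morgan]
= R ∨ ¬R   [absorption]
= True   [complement]

True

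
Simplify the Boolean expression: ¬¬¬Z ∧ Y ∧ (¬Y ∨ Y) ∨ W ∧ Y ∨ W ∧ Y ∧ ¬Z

¬¬¬Z ∧ Y ∧ (¬Y ∨ Y) ∨ W ∧ Y ∨ W ∧ Y ∧ ¬Z
= ¬¬¬Z ∧ Y ∨ W ∧ Y ∨ W ∧ Y ∧ ¬Z   [complement / identity]
= ¬Z ∧ Y ∨ W ∧ Y ∨ W ∧ Y ∧ ¬Z   [double negation]
= ¬Z ∧ Y ∨ W ∧ Y   [absorption]
= (¬Z ∨ W) ∧ Y   [distribution]

(¬Z ∨ W) ∧ Y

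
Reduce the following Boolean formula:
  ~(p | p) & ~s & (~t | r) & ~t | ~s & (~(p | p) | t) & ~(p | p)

~(p | p) & ~s & (~t | r) & ~t | ~s & (~(p | p) | t) & ~(p | p)
= ~(p | p) & ~s & (~t | r) & ~t | ~s & ~(p | p)   (absorption)
= (~s & (~t | r) & ~t | ~s) & ~(p | p)   (distribution)
= (~s & ~t | ~s) & ~(p | p)   (absorption)
= ~s & ~(p | p)   (absorption)
= ~s & ~p   (idempotence)

~s & ~p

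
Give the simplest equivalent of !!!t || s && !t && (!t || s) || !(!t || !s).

!!!t || s && !t && (!t || s) || !(!t || !s)
= !!!t || s && !t || !(!t || !s)   — absorption
= !t || s && !t || !(!t || !s)   — double negation
= !t || s && !t || t && s   — De Morgan
= !t || s   — distribution

!t || s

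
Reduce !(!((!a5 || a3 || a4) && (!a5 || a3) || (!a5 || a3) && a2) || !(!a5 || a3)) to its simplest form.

!a5 || a3

!(!((!a5 || a3 || a4) && (!a5 || a3) || (!a5 || a3) && a2) || !(!a5 || a3))
= !(!(!a5 || a3 || (!a5 || a3) && a2) || !(!a5 || a3))
= !(!(!a5 || a3) || !(!a5 || a3))
= (!a5 || a3) && (!a5 || a3)
= !a5 || a3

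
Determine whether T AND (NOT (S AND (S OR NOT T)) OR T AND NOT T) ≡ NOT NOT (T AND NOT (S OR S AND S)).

Yes

E1: T AND (NOT (S AND (S OR NOT T)) OR T AND NOT T)
    = T AND (NOT S OR T AND NOT T)   [absorption]
    = T AND NOT S   [complement / identity]
E2: NOT NOT (T AND NOT (S OR S AND S))
    = NOT NOT (T AND NOT (S OR S))   [idempotence]
    = NOT NOT (T AND NOT S)   [idempotence]
    = T AND NOT S   [double negation]
Both reduce to T AND NOT S, so they are equivalent.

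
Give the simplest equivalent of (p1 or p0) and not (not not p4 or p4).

(p1 or p0) and not (not not p4 or p4)
= (p1 or p0) and not (p4 or p4)   (double negation)
= (p1 or p0) and not p4   (idempotence)

(p1 or p0) and not p4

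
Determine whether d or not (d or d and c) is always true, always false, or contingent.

d or not (d or d and c)
= d or not d   — absorption
= True   — complement

always true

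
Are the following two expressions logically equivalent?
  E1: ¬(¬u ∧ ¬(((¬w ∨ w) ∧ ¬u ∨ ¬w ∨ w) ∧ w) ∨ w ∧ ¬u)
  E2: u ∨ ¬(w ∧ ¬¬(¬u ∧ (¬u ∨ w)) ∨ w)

No

E1: ¬(¬u ∧ ¬(((¬w ∨ w) ∧ ¬u ∨ ¬w ∨ w) ∧ w) ∨ w ∧ ¬u)
    = ¬(¬u ∧ ¬((¬w ∨ w) ∧ w) ∨ w ∧ ¬u)
    = ¬(¬u ∧ ¬w ∨ w ∧ ¬u)
    = ¬¬u
    = u
E2: u ∨ ¬(w ∧ ¬¬(¬u ∧ (¬u ∨ w)) ∨ w)
    = u ∨ ¬(w ∧ ¬¬¬u ∨ w)
    = u ∨ ¬(w ∧ ¬u ∨ w)
    = u ∨ ¬w
These differ: at u=0, w=0, E1 = 0 but E2 = 1.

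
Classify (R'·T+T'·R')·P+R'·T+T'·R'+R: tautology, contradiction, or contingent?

(R'·T+T'·R')·P+R'·T+T'·R'+R
= R'·T+T'·R'+R   [absorption]
= R'+R   [distribution]
= 1   [complement]

tautology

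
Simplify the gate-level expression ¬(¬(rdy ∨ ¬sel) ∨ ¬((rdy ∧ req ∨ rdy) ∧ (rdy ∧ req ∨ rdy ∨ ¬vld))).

¬(¬(rdy ∨ ¬sel) ∨ ¬((rdy ∧ req ∨ rdy) ∧ (rdy ∧ req ∨ rdy ∨ ¬vld)))
= ¬(¬(rdy ∨ ¬sel) ∨ ¬(rdy ∧ req ∨ rdy))   (absorption)
= (rdy ∨ ¬sel) ∧ (rdy ∧ req ∨ rdy)   (De Morgan)
= (rdy ∨ ¬sel) ∧ rdy   (absorption)
= rdy   (absorption)

rdy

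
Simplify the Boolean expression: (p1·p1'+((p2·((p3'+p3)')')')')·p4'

p2·p4'

(p1·p1'+((p2·((p3'+p3)')')')')·p4'
= (p1·p1'+((p2·(p3'+p3))')')·p4'
= (p1·p1'+(p2')')·p4'
= (p2')'·p4'
= p2·p4'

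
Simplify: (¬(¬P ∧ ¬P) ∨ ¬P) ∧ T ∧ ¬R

(¬(¬P ∧ ¬P) ∨ ¬P) ∧ T ∧ ¬R
= (P ∨ P ∨ ¬P) ∧ T ∧ ¬R   (De Morgan)
= (P ∨ ¬P) ∧ T ∧ ¬R   (idempotence)
= T ∧ ¬R   (complement / identity)

T ∧ ¬R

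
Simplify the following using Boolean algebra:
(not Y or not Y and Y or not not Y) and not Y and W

(not Y or not Y and Y or not not Y) and not Y and W
= (not Y or not Y and Y or Y) and not Y and W   (double negation)
= (not Y or Y) and not Y and W   (complement / identity)
= not Y and W   (complement / identity)

not Y and W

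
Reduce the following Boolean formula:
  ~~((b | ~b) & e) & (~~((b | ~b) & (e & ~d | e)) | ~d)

e

~~((b | ~b) & e) & (~~((b | ~b) & (e & ~d | e)) | ~d)
= ~~((b | ~b) & e) & (~~((b | ~b) & e) | ~d)   (absorption)
= ~~((b | ~b) & e)   (absorption)
= (b | ~b) & e   (double negation)
= e   (complement / identity)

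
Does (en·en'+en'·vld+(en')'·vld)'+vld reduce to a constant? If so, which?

yes, True

(en·en'+en'·vld+(en')'·vld)'+vld
= (en·en'+en'·vld+en·vld)'+vld   — double negation
= (en'·vld+en·vld)'+vld   — complement / identity
= vld'+vld   — distribution
= 1   — complement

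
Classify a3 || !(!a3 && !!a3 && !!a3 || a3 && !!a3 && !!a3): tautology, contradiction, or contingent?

tautology

a3 || !(!a3 && !!a3 && !!a3 || a3 && !!a3 && !!a3)
= a3 || !(!!a3 && !!a3)
= a3 || !a3 || !a3
= a3 || !a3
= true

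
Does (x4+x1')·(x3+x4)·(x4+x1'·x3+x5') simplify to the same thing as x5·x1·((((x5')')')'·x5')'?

No

E1: (x4+x1')·(x3+x4)·(x4+x1'·x3+x5')
    = (x4+x1'·x3)·(x4+x1'·x3+x5')   — distribution
    = x4+x1'·x3   — absorption
E2: x5·x1·((((x5')')')'·x5')'
    = x5·x1·(((x5')')'+x5)   — De Morgan
    = x5·x1·(x5'+x5)   — double negation
    = x5·x1   — complement / identity
These differ: at x1=0, x3=1, x4=0, x5=0, E1 = 1 but E2 = 0.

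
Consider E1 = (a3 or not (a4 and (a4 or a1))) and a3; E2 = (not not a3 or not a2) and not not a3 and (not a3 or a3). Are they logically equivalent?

E1: (a3 or not (a4 and (a4 or a1))) and a3
    = (a3 or not a4) and a3   [absorption]
    = a3   [absorption]
E2: (not not a3 or not a2) and not not a3 and (not a3 or a3)
    = (not not a3 or not a2) and not not a3   [complement / identity]
    = not not a3   [absorption]
    = a3   [double negation]
Both reduce to a3, so they are equivalent.

Yes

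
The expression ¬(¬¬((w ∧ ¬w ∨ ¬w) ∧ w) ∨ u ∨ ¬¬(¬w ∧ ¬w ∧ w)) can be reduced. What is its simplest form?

¬(¬¬((w ∧ ¬w ∨ ¬w) ∧ w) ∨ u ∨ ¬¬(¬w ∧ ¬w ∧ w))
= ¬(¬¬(¬w ∧ w) ∨ u ∨ ¬¬(¬w ∧ ¬w ∧ w))   (complement / identity)
= ¬(¬w ∧ w ∨ u ∨ ¬¬(¬w ∧ ¬w ∧ w))   (double negation)
= ¬(¬w ∧ w ∨ u ∨ ¬¬(¬w ∧ w))   (idempotence)
= ¬(u ∨ ¬¬(¬w ∧ w))   (complement / identity)
= ¬(u ∨ ¬w ∧ w)   (double negation)
= ¬u   (complement / identity)

¬u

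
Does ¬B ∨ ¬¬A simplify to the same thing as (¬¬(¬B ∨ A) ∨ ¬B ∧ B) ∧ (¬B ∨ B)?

E1: ¬B ∨ ¬¬A
    = ¬B ∨ A   — double negation
E2: (¬¬(¬B ∨ A) ∨ ¬B ∧ B) ∧ (¬B ∨ B)
    = ¬¬(¬B ∨ A) ∧ (¬B ∨ B)   — complement / identity
    = (¬B ∨ A) ∧ (¬B ∨ B)   — double negation
    = ¬B ∨ A   — complement / identity
Both reduce to ¬B ∨ A, so they are equivalent.

Yes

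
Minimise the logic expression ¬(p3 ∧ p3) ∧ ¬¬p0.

¬(p3 ∧ p3) ∧ ¬¬p0
= ¬(p3 ∧ p3) ∧ p0   — double negation
= ¬p3 ∧ p0   — idempotence

¬p3 ∧ p0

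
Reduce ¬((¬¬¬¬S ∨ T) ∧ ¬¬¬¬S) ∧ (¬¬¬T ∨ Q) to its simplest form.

¬S ∧ (¬T ∨ Q)

¬((¬¬¬¬S ∨ T) ∧ ¬¬¬¬S) ∧ (¬¬¬T ∨ Q)
= ¬((¬¬¬¬S ∨ T) ∧ ¬¬¬¬S) ∧ (¬T ∨ Q)   (double negation)
= ¬¬¬¬¬S ∧ (¬T ∨ Q)   (absorption)
= ¬¬¬S ∧ (¬T ∨ Q)   (double negation)
= ¬S ∧ (¬T ∨ Q)   (double negation)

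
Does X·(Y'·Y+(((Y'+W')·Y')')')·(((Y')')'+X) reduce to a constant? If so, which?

no

X·(Y'·Y+(((Y'+W')·Y')')')·(((Y')')'+X)
= X·(Y'·Y+((Y')')')·(((Y')')'+X)   (absorption)
= X·((Y')')'·(((Y')')'+X)   (complement / identity)
= X·((Y')')'   (absorption)
= X·Y'   (double negation)
This depends on X, Y, so it is not a constant.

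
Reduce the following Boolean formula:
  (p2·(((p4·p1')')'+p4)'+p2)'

p2'

(p2·(((p4·p1')')'+p4)'+p2)'
= (p2·(p4·p1'+p4)'+p2)'   (double negation)
= (p2·p4'+p2)'   (absorption)
= p2'   (absorption)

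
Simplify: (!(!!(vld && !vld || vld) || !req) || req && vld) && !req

(!(!!(vld && !vld || vld) || !req) || req && vld) && !req
= (!(!!vld || !req) || req && vld) && !req   — complement / identity
= (!vld && req || req && vld) && !req   — De Morgan
= req && !req   — distribution
= false   — complement

false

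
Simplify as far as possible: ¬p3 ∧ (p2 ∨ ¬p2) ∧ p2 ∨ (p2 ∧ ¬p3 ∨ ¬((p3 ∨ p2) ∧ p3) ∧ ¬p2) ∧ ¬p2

¬p3 ∧ (p2 ∨ ¬p2) ∧ p2 ∨ (p2 ∧ ¬p3 ∨ ¬((p3 ∨ p2) ∧ p3) ∧ ¬p2) ∧ ¬p2
= ¬p3 ∧ p2 ∨ (p2 ∧ ¬p3 ∨ ¬((p3 ∨ p2) ∧ p3) ∧ ¬p2) ∧ ¬p2   [complement / identity]
= ¬p3 ∧ p2 ∨ (p2 ∧ ¬p3 ∨ ¬p3 ∧ ¬p2) ∧ ¬p2   [absorption]
= ¬p3 ∧ p2 ∨ ¬p3 ∧ ¬p2   [distribution]
= ¬p3   [distribution]

¬p3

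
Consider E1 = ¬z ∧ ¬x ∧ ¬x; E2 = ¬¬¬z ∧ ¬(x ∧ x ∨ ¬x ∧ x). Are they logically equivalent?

E1: ¬z ∧ ¬x ∧ ¬x
    = ¬z ∧ ¬x
E2: ¬¬¬z ∧ ¬(x ∧ x ∨ ¬x ∧ x)
    = ¬z ∧ ¬(x ∧ x ∨ ¬x ∧ x)
    = ¬z ∧ ¬x
Both reduce to ¬z ∧ ¬x, so they are equivalent.

Yes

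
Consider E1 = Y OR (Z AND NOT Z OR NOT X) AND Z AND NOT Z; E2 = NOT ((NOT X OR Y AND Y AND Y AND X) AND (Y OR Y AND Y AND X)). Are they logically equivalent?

No

E1: Y OR (Z AND NOT Z OR NOT X) AND Z AND NOT Z
    = Y OR Z AND NOT Z
    = Y
E2: NOT ((NOT X OR Y AND Y AND Y AND X) AND (Y OR Y AND Y AND X))
    = NOT ((NOT X OR Y AND Y AND X) AND (Y OR Y AND Y AND X))
    = NOT (NOT X AND Y OR Y AND Y AND X)
    = NOT (NOT X AND Y OR Y AND X)
    = NOT Y
These differ: at X=0, Y=1, Z=0, E1 = 1 but E2 = 0.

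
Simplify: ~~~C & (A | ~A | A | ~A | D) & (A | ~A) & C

0

~~~C & (A | ~A | A | ~A | D) & (A | ~A) & C
= ~~~C & (A | ~A | D) & (A | ~A) & C
= ~~~C & (A | ~A) & C
= ~~~C & C
= ~C & C
= 0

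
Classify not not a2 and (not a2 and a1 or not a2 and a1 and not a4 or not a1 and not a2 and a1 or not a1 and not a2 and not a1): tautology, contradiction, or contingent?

not not a2 and (not a2 and a1 or not a2 and a1 and not a4 or not a1 and not a2 and a1 or not a1 and not a2 and not a1)
= not not a2 and (not a2 and a1 or not a2 and a1 and not a4 or not a1 and not a2)
= not not a2 and (not a2 and a1 or not a1 and not a2)
= not not a2 and not a2
= a2 and not a2
= False

contradiction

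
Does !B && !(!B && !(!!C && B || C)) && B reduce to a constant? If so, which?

yes, False

!B && !(!B && !(!!C && B || C)) && B
= !B && !(!B && !(C && B || C)) && B   [double negation]
= !B && !(!B && !C) && B   [absorption]
= !B && (B || C) && B   [De Morgan]
= !B && B   [absorption]
= false   [complement]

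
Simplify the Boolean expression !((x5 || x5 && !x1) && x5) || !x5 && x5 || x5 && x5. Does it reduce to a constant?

!((x5 || x5 && !x1) && x5) || !x5 && x5 || x5 && x5
= !((x5 || x5 && !x1) && x5) || x5   (distribution)
= !(x5 && x5) || x5   (absorption)
= !x5 || x5   (idempotence)
= true   (complement)

true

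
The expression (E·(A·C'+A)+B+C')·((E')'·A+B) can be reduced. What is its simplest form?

(E·(A·C'+A)+B+C')·((E')'·A+B)
= (E·A+B+C')·((E')'·A+B)   [absorption]
= (E·A+B+C')·(E·A+B)   [double negation]
= E·A+B   [absorption]

E·A+B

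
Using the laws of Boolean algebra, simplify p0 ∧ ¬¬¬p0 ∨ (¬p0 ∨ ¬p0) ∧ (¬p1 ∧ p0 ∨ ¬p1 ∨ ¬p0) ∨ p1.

p0 ∧ ¬¬¬p0 ∨ (¬p0 ∨ ¬p0) ∧ (¬p1 ∧ p0 ∨ ¬p1 ∨ ¬p0) ∨ p1
= p0 ∧ ¬¬¬p0 ∨ ¬p0 ∧ (¬p1 ∧ p0 ∨ ¬p1) ∨ ¬p0 ∨ p1   [distribution]
= p0 ∧ ¬p0 ∨ ¬p0 ∧ (¬p1 ∧ p0 ∨ ¬p1) ∨ ¬p0 ∨ p1   [double negation]
= ¬p0 ∧ (¬p1 ∧ p0 ∨ ¬p1) ∨ ¬p0 ∨ p1   [complement / identity]
= ¬p0 ∧ ¬p1 ∨ ¬p0 ∨ p1   [absorption]
= ¬p0 ∨ p1   [absorption]

¬p0 ∨ p1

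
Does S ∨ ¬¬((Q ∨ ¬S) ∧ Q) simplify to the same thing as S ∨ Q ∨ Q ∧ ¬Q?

Yes

E1: S ∨ ¬¬((Q ∨ ¬S) ∧ Q)
    = S ∨ (Q ∨ ¬S) ∧ Q   (double negation)
    = S ∨ Q   (absorption)
E2: S ∨ Q ∨ Q ∧ ¬Q
    = S ∨ Q   (complement / identity)
Both reduce to S ∨ Q, so they are equivalent.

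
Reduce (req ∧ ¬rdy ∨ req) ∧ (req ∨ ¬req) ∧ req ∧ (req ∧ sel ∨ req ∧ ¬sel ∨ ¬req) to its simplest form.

(req ∧ ¬rdy ∨ req) ∧ (req ∨ ¬req) ∧ req ∧ (req ∧ sel ∨ req ∧ ¬sel ∨ ¬req)
= req ∧ (req ∨ ¬req) ∧ req ∧ (req ∧ sel ∨ req ∧ ¬sel ∨ ¬req)   (absorption)
= req ∧ (req ∨ ¬req) ∧ req ∧ (req ∨ ¬req)   (distribution)
= req ∧ (req ∨ ¬req)   (idempotence)
= req   (complement / identity)

req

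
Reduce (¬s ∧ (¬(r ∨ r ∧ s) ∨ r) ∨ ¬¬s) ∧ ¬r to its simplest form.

¬r

(¬s ∧ (¬(r ∨ r ∧ s) ∨ r) ∨ ¬¬s) ∧ ¬r
= (¬s ∧ (¬r ∨ r) ∨ ¬¬s) ∧ ¬r   — absorption
= (¬s ∧ (¬r ∨ r) ∨ s) ∧ ¬r   — double negation
= (¬s ∨ s) ∧ ¬r   — complement / identity
= ¬r   — complement / identity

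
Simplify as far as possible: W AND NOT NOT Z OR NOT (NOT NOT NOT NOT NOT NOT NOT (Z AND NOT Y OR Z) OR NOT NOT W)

Z

W AND NOT NOT Z OR NOT (NOT NOT NOT NOT NOT NOT NOT (Z AND NOT Y OR Z) OR NOT NOT W)
= W AND NOT NOT Z OR NOT (NOT NOT NOT NOT NOT (Z AND NOT Y OR Z) OR NOT NOT W)   (double negation)
= W AND NOT NOT Z OR NOT (NOT NOT NOT (Z AND NOT Y OR Z) OR NOT NOT W)   (double negation)
= W AND NOT NOT Z OR NOT NOT (Z AND NOT Y OR Z) AND NOT W   (De Morgan)
= W AND NOT NOT Z OR NOT NOT Z AND NOT W   (absorption)
= NOT NOT Z   (distribution)
= Z   (double negation)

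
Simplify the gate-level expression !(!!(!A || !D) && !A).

A

!(!!(!A || !D) && !A)
= !((!A || !D) && !A)   [double negation]
= !!A   [absorption]
= A   [double negation]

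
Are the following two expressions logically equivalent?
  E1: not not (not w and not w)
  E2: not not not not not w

Yes

E1: not not (not w and not w)
    = not (w or w)   (De Morgan)
    = not w   (idempotence)
E2: not not not not not w
    = not not not w   (double negation)
    = not w   (double negation)
Both reduce to not w, so they are equivalent.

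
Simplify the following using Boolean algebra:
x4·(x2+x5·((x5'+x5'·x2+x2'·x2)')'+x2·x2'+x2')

x4

x4·(x2+x5·((x5'+x5'·x2+x2'·x2)')'+x2·x2'+x2')
= x4·(x2+x5·((x5'+x5'·x2)')'+x2·x2'+x2')
= x4·(x2+x5·((x5')')'+x2·x2'+x2')
= x4·(x2+x5·x5'+x2·x2'+x2')
= x4·(x2+x5·x5'+x2')
= x4·(x2+x2')
= x4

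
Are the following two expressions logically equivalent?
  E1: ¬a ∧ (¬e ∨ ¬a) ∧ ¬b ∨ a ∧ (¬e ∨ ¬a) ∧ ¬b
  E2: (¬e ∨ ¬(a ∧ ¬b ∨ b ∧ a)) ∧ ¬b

Yes

E1: ¬a ∧ (¬e ∨ ¬a) ∧ ¬b ∨ a ∧ (¬e ∨ ¬a) ∧ ¬b
    = (¬e ∨ ¬a) ∧ ¬b   (distribution)
E2: (¬e ∨ ¬(a ∧ ¬b ∨ b ∧ a)) ∧ ¬b
    = (¬e ∨ ¬a) ∧ ¬b   (distribution)
Both reduce to (¬e ∨ ¬a) ∧ ¬b, so they are equivalent.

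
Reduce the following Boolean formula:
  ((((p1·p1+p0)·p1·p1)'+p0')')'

p1'+p0'

((((p1·p1+p0)·p1·p1)'+p0')')'
= ((p1·p1+p0)·p1·p1)'+p0'   [double negation]
= (p1·p1)'+p0'   [absorption]
= p1'+p0'   [idempotence]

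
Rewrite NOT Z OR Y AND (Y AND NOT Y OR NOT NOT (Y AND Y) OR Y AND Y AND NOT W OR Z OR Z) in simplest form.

NOT Z OR Y

NOT Z OR Y AND (Y AND NOT Y OR NOT NOT (Y AND Y) OR Y AND Y AND NOT W OR Z OR Z)
= NOT Z OR Y AND (Y AND NOT Y OR Y AND Y OR Y AND Y AND NOT W OR Z OR Z)   — double negation
= NOT Z OR Y AND (Y AND NOT Y OR Y AND Y OR Z OR Z)   — absorption
= NOT Z OR Y AND (Y OR Z OR Z)   — distribution
= NOT Z OR Y AND (Y OR Z)   — idempotence
= NOT Z OR Y   — absorption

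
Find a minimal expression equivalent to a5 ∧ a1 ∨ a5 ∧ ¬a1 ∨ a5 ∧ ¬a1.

a5

a5 ∧ a1 ∨ a5 ∧ ¬a1 ∨ a5 ∧ ¬a1
= a5 ∧ a1 ∨ a5 ∧ ¬a1   — idempotence
= a5   — distribution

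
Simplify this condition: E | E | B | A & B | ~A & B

E | B

E | E | B | A & B | ~A & B
= E | B | A & B | ~A & B
= E | B | B
= E | B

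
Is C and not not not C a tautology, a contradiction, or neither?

contradiction

C and not not not C
= C and not C   (double negation)
= False   (complement)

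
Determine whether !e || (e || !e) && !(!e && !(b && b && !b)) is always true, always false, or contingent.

!e || (e || !e) && !(!e && !(b && b && !b))
= !e || (e || !e) && !(!e && !(b && !b))   [idempotence]
= !e || !(!e && !(b && !b))   [complement / identity]
= !e || e || b && !b   [De Morgan]
= !e || e   [complement / identity]
= true   [complement]

always true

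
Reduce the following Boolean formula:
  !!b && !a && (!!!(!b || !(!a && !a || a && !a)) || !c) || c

b && !a || c

!!b && !a && (!!!(!b || !(!a && !a || a && !a)) || !c) || c
= b && !a && (!!!(!b || !(!a && !a || a && !a)) || !c) || c   [double negation]
= b && !a && (!!(b && (!a && !a || a && !a)) || !c) || c   [De Morgan]
= b && !a && (b && (!a && !a || a && !a) || !c) || c   [double negation]
= b && !a && (b && !a || !c) || c   [distribution]
= b && !a || c   [absorption]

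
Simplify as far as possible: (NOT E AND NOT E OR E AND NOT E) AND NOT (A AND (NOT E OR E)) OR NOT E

(NOT E AND NOT E OR E AND NOT E) AND NOT (A AND (NOT E OR E)) OR NOT E
= NOT E AND NOT (A AND (NOT E OR E)) OR NOT E   [distribution]
= NOT E AND NOT A OR NOT E   [complement / identity]
= NOT E   [absorption]

NOT E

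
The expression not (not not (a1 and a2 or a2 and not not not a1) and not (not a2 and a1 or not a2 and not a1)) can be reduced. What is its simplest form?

not (not not (a1 and a2 or a2 and not not not a1) and not (not a2 and a1 or not a2 and not a1))
= not (not not (a1 and a2 or a2 and not not not a1) and not not a2)   (distribution)
= not (not not (a1 and a2 or a2 and not a1) and not not a2)   (double negation)
= not (not not a2 and not not a2)   (distribution)
= not a2 or not a2   (De Morgan)
= not a2   (idempotence)

not a2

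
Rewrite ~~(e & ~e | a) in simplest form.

a

~~(e & ~e | a)
= ~~a
= a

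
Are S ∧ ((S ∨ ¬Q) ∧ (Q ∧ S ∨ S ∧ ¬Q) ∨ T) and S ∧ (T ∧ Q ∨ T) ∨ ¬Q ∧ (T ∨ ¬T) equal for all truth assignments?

No

E1: S ∧ ((S ∨ ¬Q) ∧ (Q ∧ S ∨ S ∧ ¬Q) ∨ T)
    = S ∧ ((S ∨ ¬Q) ∧ S ∨ T)   (distribution)
    = S ∧ (S ∨ T)   (absorption)
    = S   (absorption)
E2: S ∧ (T ∧ Q ∨ T) ∨ ¬Q ∧ (T ∨ ¬T)
    = S ∧ T ∨ ¬Q ∧ (T ∨ ¬T)   (absorption)
    = S ∧ T ∨ ¬Q   (complement / identity)
These differ: at Q=0, S=0, T=1, E1 = 0 but E2 = 1.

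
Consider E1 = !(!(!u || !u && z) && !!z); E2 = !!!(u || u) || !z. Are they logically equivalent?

Yes

E1: !(!(!u || !u && z) && !!z)
    = !(!!u && !!z)   (absorption)
    = !u || !z   (De Morgan)
E2: !!!(u || u) || !z
    = !(u || u) || !z   (double negation)
    = !u || !z   (idempotence)
Both reduce to !u || !z, so they are equivalent.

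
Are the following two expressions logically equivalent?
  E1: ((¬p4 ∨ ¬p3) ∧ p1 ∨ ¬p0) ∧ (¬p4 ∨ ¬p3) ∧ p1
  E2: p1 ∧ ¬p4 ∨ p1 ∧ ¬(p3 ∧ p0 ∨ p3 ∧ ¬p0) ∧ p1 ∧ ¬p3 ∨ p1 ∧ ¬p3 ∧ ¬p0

E1: ((¬p4 ∨ ¬p3) ∧ p1 ∨ ¬p0) ∧ (¬p4 ∨ ¬p3) ∧ p1
    = (¬p4 ∨ ¬p3) ∧ p1   — absorption
E2: p1 ∧ ¬p4 ∨ p1 ∧ ¬(p3 ∧ p0 ∨ p3 ∧ ¬p0) ∧ p1 ∧ ¬p3 ∨ p1 ∧ ¬p3 ∧ ¬p0
    = p1 ∧ ¬p4 ∨ p1 ∧ ¬p3 ∧ p1 ∧ ¬p3 ∨ p1 ∧ ¬p3 ∧ ¬p0   — distribution
    = p1 ∧ ¬p4 ∨ (p1 ∧ ¬p3 ∨ ¬p0) ∧ p1 ∧ ¬p3   — distribution
    = p1 ∧ ¬p4 ∨ p1 ∧ ¬p3   — absorption
    = (¬p4 ∨ ¬p3) ∧ p1   — distribution
Both reduce to (¬p4 ∨ ¬p3) ∧ p1, so they are equivalent.

Yes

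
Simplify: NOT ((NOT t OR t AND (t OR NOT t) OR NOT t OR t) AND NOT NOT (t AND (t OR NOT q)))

NOT t

NOT ((NOT t OR t AND (t OR NOT t) OR NOT t OR t) AND NOT NOT (t AND (t OR NOT q)))
= NOT ((NOT t OR t OR NOT t OR t) AND NOT NOT (t AND (t OR NOT q)))
= NOT ((NOT t OR t) AND NOT NOT (t AND (t OR NOT q)))
= NOT NOT NOT (t AND (t OR NOT q))
= NOT (t AND (t OR NOT q))
= NOT t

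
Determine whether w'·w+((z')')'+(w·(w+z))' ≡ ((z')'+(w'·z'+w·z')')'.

E1: w'·w+((z')')'+(w·(w+z))'
    = w'·w+z'+(w·(w+z))'
    = z'+(w·(w+z))'
    = z'+w'
E2: ((z')'+(w'·z'+w·z')')'
    = ((z')'+(z')')'
    = z'·z'
    = z'
These differ: at w=0, z=1, E1 = 1 but E2 = 0.

No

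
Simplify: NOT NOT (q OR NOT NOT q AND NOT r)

q

NOT NOT (q OR NOT NOT q AND NOT r)
= NOT NOT (q OR q AND NOT r)   [double negation]
= NOT NOT q   [absorption]
= q   [double negation]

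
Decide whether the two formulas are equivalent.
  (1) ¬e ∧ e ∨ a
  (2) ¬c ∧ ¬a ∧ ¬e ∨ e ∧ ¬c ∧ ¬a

No

E1: ¬e ∧ e ∨ a
    = a   — complement / identity
E2: ¬c ∧ ¬a ∧ ¬e ∨ e ∧ ¬c ∧ ¬a
    = ¬c ∧ ¬a   — distribution
These differ: at a=1, c=0, e=0, E1 = 1 but E2 = 0.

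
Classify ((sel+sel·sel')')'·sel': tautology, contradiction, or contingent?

((sel+sel·sel')')'·sel'
= (sel')'·sel'
= sel·sel'
= 0

contradiction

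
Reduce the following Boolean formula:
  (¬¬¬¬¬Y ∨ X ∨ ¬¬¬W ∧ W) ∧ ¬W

(¬Y ∨ X) ∧ ¬W

(¬¬¬¬¬Y ∨ X ∨ ¬¬¬W ∧ W) ∧ ¬W
= (¬¬¬¬¬Y ∨ X ∨ ¬W ∧ W) ∧ ¬W   [double negation]
= (¬¬¬Y ∨ X ∨ ¬W ∧ W) ∧ ¬W   [double negation]
= (¬¬¬Y ∨ X) ∧ ¬W   [complement / identity]
= (¬Y ∨ X) ∧ ¬W   [double negation]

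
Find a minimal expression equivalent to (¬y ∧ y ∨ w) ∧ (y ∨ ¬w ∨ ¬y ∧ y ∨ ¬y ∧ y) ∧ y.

(¬y ∧ y ∨ w) ∧ (y ∨ ¬w ∨ ¬y ∧ y ∨ ¬y ∧ y) ∧ y
= (¬y ∧ y ∨ w) ∧ (y ∨ ¬w ∨ ¬y ∧ y) ∧ y   [idempotence]
= (¬y ∧ y ∨ w) ∧ (y ∨ ¬w) ∧ y   [complement / identity]
= w ∧ (y ∨ ¬w) ∧ y   [complement / identity]
= w ∧ y   [absorption]

w ∧ y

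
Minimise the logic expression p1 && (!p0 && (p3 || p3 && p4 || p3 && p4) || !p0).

p1 && (!p0 && (p3 || p3 && p4 || p3 && p4) || !p0)
= p1 && (!p0 && (p3 || p3 && p4) || !p0)   — absorption
= p1 && (!p0 && p3 || !p0)   — absorption
= p1 && !p0   — absorption

p1 && !p0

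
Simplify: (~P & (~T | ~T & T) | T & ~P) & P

0

(~P & (~T | ~T & T) | T & ~P) & P
= (~P & ~T | T & ~P) & P   [complement / identity]
= ~P & P   [distribution]
= 0   [complement]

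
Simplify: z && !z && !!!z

false

z && !z && !!!z
= z && !z && !z   (double negation)
= z && !z   (idempotence)
= false   (complement)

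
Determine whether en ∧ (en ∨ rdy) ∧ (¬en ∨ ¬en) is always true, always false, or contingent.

always false

en ∧ (en ∨ rdy) ∧ (¬en ∨ ¬en)
= en ∧ (en ∨ rdy) ∧ ¬en
= en ∧ ¬en
= False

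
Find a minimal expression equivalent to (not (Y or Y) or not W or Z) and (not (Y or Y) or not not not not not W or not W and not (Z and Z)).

(not (Y or Y) or not W or Z) and (not (Y or Y) or not not not not not W or not W and not (Z and Z))
= (not (Y or Y) or not W or Z) and (not (Y or Y) or not not not W or not W and not (Z and Z))
= (not (Y or Y) or not W or Z) and (not (Y or Y) or not not not W or not W and not Z)
= (not (Y or Y) or not W or Z) and (not (Y or Y) or not W or not W and not Z)
= (not (Y or Y) or not W or Z) and (not (Y or Y) or not W)
= not (Y or Y) or not W
= not Y or not W

not Y or not W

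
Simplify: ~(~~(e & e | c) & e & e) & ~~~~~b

~(~~(e & e | c) & e & e) & ~~~~~b
= ~((e & e | c) & e & e) & ~~~~~b   — double negation
= ~(e & e) & ~~~~~b   — absorption
= ~e & ~~~~~b   — idempotence
= ~e & ~~~b   — double negation
= ~e & ~b   — double negation

~e & ~b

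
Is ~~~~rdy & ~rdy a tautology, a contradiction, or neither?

~~~~rdy & ~rdy
= ~~rdy & ~rdy   (double negation)
= rdy & ~rdy   (double negation)
= 0   (complement)

contradiction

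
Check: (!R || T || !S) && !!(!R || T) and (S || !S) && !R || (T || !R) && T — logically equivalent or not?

E1: (!R || T || !S) && !!(!R || T)
    = (!R || T || !S) && (!R || T)
    = !R || T
E2: (S || !S) && !R || (T || !R) && T
    = !R || (T || !R) && T
    = !R || T
Both reduce to !R || T, so they are equivalent.

Yes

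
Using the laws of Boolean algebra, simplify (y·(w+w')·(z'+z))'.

y'

(y·(w+w')·(z'+z))'
= (y·(w+w'))'
= y'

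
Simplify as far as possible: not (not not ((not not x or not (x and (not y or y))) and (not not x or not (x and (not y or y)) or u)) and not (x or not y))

x or not y

not (not not ((not not x or not (x and (not y or y))) and (not not x or not (x and (not y or y)) or u)) and not (x or not y))
= not (not not (not not x or not (x and (not y or y))) and not (x or not y))
= not (not not (not not x or not x) and not (x or not y))
= not (not not x or not x) or x or not y
= not x and x or x or not y
= x or not y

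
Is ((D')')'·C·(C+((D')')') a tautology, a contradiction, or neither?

((D')')'·C·(C+((D')')')
= ((D')')'·C·(C+D')
= ((D')')'·C
= D'·C
This depends on C, D, so it is not a constant.

neither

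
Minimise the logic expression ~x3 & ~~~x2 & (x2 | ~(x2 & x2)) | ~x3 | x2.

~x3 & ~~~x2 & (x2 | ~(x2 & x2)) | ~x3 | x2
= ~x3 & ~~~x2 & (x2 | ~x2) | ~x3 | x2   — idempotence
= ~x3 & ~x2 & (x2 | ~x2) | ~x3 | x2   — double negation
= ~x3 & ~x2 | ~x3 | x2   — complement / identity
= ~x3 | x2   — absorption

~x3 | x2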